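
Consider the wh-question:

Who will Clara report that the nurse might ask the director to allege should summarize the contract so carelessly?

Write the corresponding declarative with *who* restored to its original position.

Clara will report that the nurse might ask the director to allege who should summarize the contract so carelessly.

'who' is the subject of the clause embedded under 'allege'. Fronting leaves a gap immediately after 'allege':
Who will Clara report that the nurse might ask the director to allege ___ should summarize the contract so carelessly?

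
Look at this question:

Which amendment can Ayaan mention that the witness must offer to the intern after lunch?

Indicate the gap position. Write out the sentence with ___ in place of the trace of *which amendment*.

In situ: Ayaan can mention that the witness must offer which amendment to the intern after lunch.
'which amendment' is the direct object of 'offer'. The gap is right after 'offer'.

Which amendment can Ayaan mention that the witness must offer ___ to the intern after lunch?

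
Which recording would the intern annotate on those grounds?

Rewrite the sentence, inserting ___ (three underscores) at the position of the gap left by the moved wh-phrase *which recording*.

In situ: The intern would annotate which recording on those grounds.
'which recording' is the direct object of 'annotate'. The gap is right after 'annotate'.

Which recording would the intern annotate ___ on those grounds?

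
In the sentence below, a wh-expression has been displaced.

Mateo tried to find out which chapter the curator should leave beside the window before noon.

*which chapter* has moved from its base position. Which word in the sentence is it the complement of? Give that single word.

leave

Pre-movement form: The curator should leave which chapter beside the window before noon.
'which chapter' functions as the direct object of 'leave'. Fronting leaves a gap immediately after 'leave':
Mateo tried to find out which chapter the curator should leave ___ beside the window before noon.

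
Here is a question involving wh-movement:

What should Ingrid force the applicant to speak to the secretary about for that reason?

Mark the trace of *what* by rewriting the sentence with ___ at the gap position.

What should Ingrid force the applicant to speak to the secretary about ___ for that reason?

Pre-movement form: Ingrid should force the applicant to speak to the secretary about what for that reason.
The filler 'what' is interpreted as the object of the preposition 'about'. The gap is right after 'about'.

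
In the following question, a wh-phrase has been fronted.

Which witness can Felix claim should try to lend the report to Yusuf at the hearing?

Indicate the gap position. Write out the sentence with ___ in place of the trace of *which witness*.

Which witness can Felix claim ___ should try to lend the report to Yusuf at the hearing?

Underlying clause: Felix can claim which witness should try to lend the report to Yusuf at the hearing.
'which witness' is the subject of the clause embedded under 'claim'. The gap is right after 'claim'.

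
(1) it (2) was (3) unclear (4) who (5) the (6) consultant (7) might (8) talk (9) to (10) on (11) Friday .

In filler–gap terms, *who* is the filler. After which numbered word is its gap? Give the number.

9

Pre-movement form: The consultant might talk to who on Friday.
The filler 'who' is interpreted as the object of the preposition 'to'. Wh-movement fronts it, leaving a gap right after 'to':
It was unclear who the consultant might talk to ___ on Friday.
'to' is word 9.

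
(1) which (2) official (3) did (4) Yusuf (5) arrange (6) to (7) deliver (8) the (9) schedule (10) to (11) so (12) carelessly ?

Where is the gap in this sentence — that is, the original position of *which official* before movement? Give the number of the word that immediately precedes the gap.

Pre-movement form: Yusuf did arrange to deliver the schedule to which official so carelessly.
The filler 'which official' is interpreted as the object of the preposition 'to' (recipient of 'deliver'). Wh-movement fronts it, leaving a gap right after 'to':
Which official did Yusuf arrange to deliver the schedule to ___ so carelessly?
'to' is word 10.

10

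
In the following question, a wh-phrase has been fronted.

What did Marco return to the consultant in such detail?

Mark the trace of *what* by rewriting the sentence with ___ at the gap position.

Pre-movement form: Marco did return what to the consultant in such detail.
The filler 'what' is interpreted as the direct object of 'return'. The gap is right after 'return'.

What did Marco return ___ to the consultant in such detail?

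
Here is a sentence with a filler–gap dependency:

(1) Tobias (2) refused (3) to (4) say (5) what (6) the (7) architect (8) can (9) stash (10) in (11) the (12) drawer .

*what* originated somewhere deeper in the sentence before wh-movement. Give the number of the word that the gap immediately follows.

9

Before movement: The architect can stash what in the drawer.
The filler 'what' is interpreted as the direct object of 'stash'. Fronting leaves a gap immediately after 'stash':
Tobias refused to say what the architect can stash ___ in the drawer.
'stash' is word 9.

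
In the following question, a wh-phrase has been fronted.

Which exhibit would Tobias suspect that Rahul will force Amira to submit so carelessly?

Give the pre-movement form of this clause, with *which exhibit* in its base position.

Tobias would suspect that Rahul will force Amira to submit which exhibit so carelessly.

'which exhibit' is the direct object of 'submit'. It moves to the left edge, and the trace sits right after 'submit':
Which exhibit would Tobias suspect that Rahul will force Amira to submit ___ so carelessly?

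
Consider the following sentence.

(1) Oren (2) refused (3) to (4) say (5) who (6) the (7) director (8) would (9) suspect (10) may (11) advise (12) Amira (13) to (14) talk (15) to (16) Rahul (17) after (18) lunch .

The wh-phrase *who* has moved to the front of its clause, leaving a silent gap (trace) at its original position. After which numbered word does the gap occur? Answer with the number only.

9

Pre-movement form: The director would suspect who may advise Amira to talk to Rahul after lunch.
'who' functions as the subject of the clause embedded under 'suspect'. It moves to the left edge, and the trace sits right after 'suspect':
Oren refused to say who the director would suspect ___ may advise Amira to talk to Rahul after lunch.
'suspect' is word 9.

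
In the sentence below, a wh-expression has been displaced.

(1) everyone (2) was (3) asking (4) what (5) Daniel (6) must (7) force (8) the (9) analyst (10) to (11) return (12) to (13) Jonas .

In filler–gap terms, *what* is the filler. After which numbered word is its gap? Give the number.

Before movement: Daniel must force the analyst to return what to Jonas.
'what' functions as the direct object of 'return'. Fronting leaves a gap immediately after 'return':
Everyone was asking what Daniel must force the analyst to return ___ to Jonas.
'return' is word 11.

11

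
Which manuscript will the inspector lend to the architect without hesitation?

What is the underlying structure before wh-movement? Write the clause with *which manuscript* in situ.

The inspector will lend which manuscript to the architect without hesitation.

'which manuscript' functions as the direct object of 'lend'. Wh-movement fronts it, leaving a gap right after 'lend':
Which manuscript will the inspector lend ___ to the architect without hesitation?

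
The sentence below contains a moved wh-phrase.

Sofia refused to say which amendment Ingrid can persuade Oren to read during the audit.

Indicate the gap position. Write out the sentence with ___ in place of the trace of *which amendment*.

Underlying clause: Ingrid can persuade Oren to read which amendment during the audit.
'which amendment' functions as the direct object of 'read'. The gap is right after 'read'.

Sofia refused to say which amendment Ingrid can persuade Oren to read ___ during the audit.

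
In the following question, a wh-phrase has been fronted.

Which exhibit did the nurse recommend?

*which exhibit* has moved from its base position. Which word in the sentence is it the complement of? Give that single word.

Pre-movement form: The nurse did recommend which exhibit.
'which exhibit' is the direct object of 'recommend'. Wh-movement fronts it, leaving a gap right after 'recommend':
Which exhibit did the nurse recommend ___?

recommend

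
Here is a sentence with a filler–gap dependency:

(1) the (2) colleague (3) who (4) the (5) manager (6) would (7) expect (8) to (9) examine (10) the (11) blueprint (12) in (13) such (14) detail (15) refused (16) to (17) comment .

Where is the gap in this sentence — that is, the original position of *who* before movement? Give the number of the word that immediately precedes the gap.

'who' is the direct object of 'expect'. Wh-movement fronts it, leaving a gap right after 'expect':
The colleague who the manager would expect ___ to examine the blueprint in such detail refused to comment.
'expect' is word 7.

7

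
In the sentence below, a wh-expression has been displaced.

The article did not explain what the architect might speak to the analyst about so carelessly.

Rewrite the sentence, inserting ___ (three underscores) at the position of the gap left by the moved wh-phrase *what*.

The article did not explain what the architect might speak to the analyst about ___ so carelessly.

Underlying clause: The architect might speak to the analyst about what so carelessly.
'what' is the object of the preposition 'about'. The gap is right after 'about'.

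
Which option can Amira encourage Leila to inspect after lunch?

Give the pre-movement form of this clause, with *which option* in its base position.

The filler 'which option' is interpreted as the direct object of 'inspect'. Wh-movement fronts it, leaving a gap right after 'inspect':
Which option can Amira encourage Leila to inspect ___ after lunch?

Amira can encourage Leila to inspect which option after lunch.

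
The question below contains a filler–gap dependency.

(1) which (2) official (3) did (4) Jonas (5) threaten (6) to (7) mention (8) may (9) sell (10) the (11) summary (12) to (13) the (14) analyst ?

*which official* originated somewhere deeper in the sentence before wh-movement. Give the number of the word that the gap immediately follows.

Pre-movement form: Jonas did threaten to mention which official may sell the summary to the analyst.
The filler 'which official' is interpreted as the subject of the clause embedded under 'mention'. Fronting leaves a gap immediately after 'mention':
Which official did Jonas threaten to mention ___ may sell the summary to the analyst?
'mention' is word 7.

7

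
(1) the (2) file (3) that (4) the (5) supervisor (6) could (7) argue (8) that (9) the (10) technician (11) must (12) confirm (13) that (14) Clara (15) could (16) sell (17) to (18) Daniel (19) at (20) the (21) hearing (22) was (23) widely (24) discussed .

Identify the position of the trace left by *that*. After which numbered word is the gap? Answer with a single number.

'that' is the direct object of 'sell'. Wh-movement fronts it, leaving a gap right after 'sell':
The file that the supervisor could argue that the technician must confirm that Clara could sell ___ to Daniel at the hearing was widely discussed.
'sell' is word 16.

16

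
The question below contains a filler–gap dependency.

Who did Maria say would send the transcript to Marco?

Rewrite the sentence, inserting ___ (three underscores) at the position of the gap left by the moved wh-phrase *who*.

Who did Maria say ___ would send the transcript to Marco?

Underlying clause: Maria did say who would send the transcript to Marco.
The filler 'who' is interpreted as the subject of the clause embedded under 'say'. The gap is right after 'say'.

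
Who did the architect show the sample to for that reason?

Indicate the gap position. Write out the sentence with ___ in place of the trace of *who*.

Who did the architect show the sample to ___ for that reason?

Before movement: The architect did show the sample to who for that reason.
'who' functions as the object of the preposition 'to' (recipient of 'show'). The gap is right after 'to'.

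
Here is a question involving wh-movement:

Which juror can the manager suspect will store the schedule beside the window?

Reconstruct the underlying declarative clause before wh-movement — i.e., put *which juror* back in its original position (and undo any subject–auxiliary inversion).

'which juror' is the subject of the clause embedded under 'suspect'. Wh-movement fronts it, leaving a gap right after 'suspect':
Which juror can the manager suspect ___ will store the schedule beside the window?

The manager can suspect which juror will store the schedule beside the window.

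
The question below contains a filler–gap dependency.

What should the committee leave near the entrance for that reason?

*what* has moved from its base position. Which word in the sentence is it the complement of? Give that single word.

leave

Underlying clause: The committee should leave what near the entrance for that reason.
'what' is the direct object of 'leave'. Fronting leaves a gap immediately after 'leave':
What should the committee leave ___ near the entrance for that reason?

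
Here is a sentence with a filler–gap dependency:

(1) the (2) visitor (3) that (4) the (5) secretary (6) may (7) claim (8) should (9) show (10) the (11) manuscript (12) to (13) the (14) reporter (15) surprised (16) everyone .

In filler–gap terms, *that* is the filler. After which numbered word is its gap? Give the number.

7

'that' functions as the subject of the clause embedded under 'claim'. Fronting leaves a gap immediately after 'claim':
The visitor that the secretary may claim ___ should show the manuscript to the reporter surprised everyone.
'claim' is word 7.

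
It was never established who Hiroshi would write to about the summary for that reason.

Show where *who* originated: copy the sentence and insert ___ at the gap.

In situ: Hiroshi would write to who about the summary for that reason.
The filler 'who' is interpreted as the object of the preposition 'to'. The gap is right after 'to'.

It was never established who Hiroshi would write to ___ about the summary for that reason.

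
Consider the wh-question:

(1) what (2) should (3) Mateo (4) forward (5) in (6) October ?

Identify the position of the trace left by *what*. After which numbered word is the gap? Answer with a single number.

Before movement: Mateo should forward what in October.
The filler 'what' is interpreted as the direct object of 'forward'. Fronting leaves a gap immediately after 'forward':
What should Mateo forward ___ in October?
'forward' is word 4.

4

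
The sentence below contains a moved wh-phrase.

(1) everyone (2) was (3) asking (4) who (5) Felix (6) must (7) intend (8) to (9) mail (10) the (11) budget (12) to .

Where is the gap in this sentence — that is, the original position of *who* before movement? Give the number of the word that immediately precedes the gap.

In situ: Felix must intend to mail the budget to who.
'who' functions as the object of the preposition 'to' (recipient of 'mail'). Wh-movement fronts it, leaving a gap right after 'to':
Everyone was asking who Felix must intend to mail the budget to ___.
'to' is word 12.

12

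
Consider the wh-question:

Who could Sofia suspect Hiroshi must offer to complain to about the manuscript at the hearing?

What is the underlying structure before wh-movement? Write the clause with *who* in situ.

'who' is the object of the preposition 'to'. It moves to the left edge, and the trace sits right after 'to':
Who could Sofia suspect Hiroshi must offer to complain to ___ about the manuscript at the hearing?

Sofia could suspect Hiroshi must offer to complain to who about the manuscript at the hearing.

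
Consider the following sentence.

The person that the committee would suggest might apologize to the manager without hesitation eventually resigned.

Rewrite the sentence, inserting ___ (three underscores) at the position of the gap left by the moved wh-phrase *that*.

The person that the committee would suggest ___ might apologize to the manager without hesitation eventually resigned.

The filler 'that' is interpreted as the subject of the clause embedded under 'suggest'. The gap is right after 'suggest'.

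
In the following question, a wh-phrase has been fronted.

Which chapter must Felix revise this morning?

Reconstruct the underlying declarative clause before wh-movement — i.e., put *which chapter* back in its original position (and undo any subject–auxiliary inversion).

Felix must revise which chapter this morning.

The filler 'which chapter' is interpreted as the direct object of 'revise'. Wh-movement fronts it, leaving a gap right after 'revise':
Which chapter must Felix revise ___ this morning?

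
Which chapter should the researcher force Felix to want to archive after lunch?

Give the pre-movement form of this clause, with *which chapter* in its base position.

The researcher should force Felix to want to archive which chapter after lunch.

The filler 'which chapter' is interpreted as the direct object of 'archive'. Wh-movement fronts it, leaving a gap right after 'archive':
Which chapter should the researcher force Felix to want to archive ___ after lunch?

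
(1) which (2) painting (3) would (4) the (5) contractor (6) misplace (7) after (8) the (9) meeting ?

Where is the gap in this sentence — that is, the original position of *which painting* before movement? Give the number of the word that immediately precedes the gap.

Underlying clause: The contractor would misplace which painting after the meeting.
'which painting' functions as the direct object of 'misplace'. Fronting leaves a gap immediately after 'misplace':
Which painting would the contractor misplace ___ after the meeting?
'misplace' is word 6.

6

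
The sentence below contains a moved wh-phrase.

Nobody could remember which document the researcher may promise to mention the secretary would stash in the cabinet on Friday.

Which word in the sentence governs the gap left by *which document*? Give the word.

Pre-movement form: The researcher may promise to mention the secretary would stash which document in the cabinet on Friday.
'which document' functions as the direct object of 'stash'. Wh-movement fronts it, leaving a gap right after 'stash':
Nobody could remember which document the researcher may promise to mention the secretary would stash ___ in the cabinet on Friday.

stash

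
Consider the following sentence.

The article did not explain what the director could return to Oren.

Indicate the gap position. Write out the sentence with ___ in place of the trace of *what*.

In situ: The director could return what to Oren.
'what' is the direct object of 'return'. The gap is right after 'return'.

The article did not explain what the director could return ___ to Oren.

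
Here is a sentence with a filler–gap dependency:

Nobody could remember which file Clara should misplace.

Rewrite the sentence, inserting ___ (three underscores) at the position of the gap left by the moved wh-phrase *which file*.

Nobody could remember which file Clara should misplace ___.

Underlying clause: Clara should misplace which file.
'which file' functions as the direct object of 'misplace'. The gap is right after 'misplace'.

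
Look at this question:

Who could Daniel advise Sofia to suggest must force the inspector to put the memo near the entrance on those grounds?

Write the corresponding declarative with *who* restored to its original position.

Daniel could advise Sofia to suggest who must force the inspector to put the memo near the entrance on those grounds.

The filler 'who' is interpreted as the subject of the clause embedded under 'suggest'. Fronting leaves a gap immediately after 'suggest':
Who could Daniel advise Sofia to suggest ___ must force the inspector to put the memo near the entrance on those grounds?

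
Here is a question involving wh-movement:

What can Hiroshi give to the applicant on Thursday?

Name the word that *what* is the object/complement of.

give

Pre-movement form: Hiroshi can give what to the applicant on Thursday.
'what' is the direct object of 'give'. Fronting leaves a gap immediately after 'give':
What can Hiroshi give ___ to the applicant on Thursday?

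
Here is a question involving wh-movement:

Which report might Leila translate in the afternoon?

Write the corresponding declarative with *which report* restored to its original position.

Leila might translate which report in the afternoon.

'which report' is the direct object of 'translate'. It moves to the left edge, and the trace sits right after 'translate':
Which report might Leila translate ___ in the afternoon?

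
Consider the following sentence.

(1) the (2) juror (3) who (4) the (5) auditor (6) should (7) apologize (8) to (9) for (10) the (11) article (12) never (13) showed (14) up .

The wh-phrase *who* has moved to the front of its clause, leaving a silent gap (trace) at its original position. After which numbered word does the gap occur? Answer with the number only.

8

'who' functions as the object of the preposition 'to'. Fronting leaves a gap immediately after 'to':
The juror who the auditor should apologize to ___ for the article never showed up.
'to' is word 8.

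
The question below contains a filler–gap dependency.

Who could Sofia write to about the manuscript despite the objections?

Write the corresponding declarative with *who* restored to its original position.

'who' is the object of the preposition 'to'. Fronting leaves a gap immediately after 'to':
Who could Sofia write to ___ about the manuscript despite the objections?

Sofia could write to who about the manuscript despite the objections.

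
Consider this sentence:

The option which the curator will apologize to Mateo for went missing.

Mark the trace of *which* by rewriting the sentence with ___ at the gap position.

The option which the curator will apologize to Mateo for ___ went missing.

'which' functions as the object of the preposition 'for'. The gap is right after 'for'.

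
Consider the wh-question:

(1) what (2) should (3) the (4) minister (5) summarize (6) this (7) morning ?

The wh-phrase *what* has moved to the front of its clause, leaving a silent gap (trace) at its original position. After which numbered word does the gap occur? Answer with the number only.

5

Underlying clause: The minister should summarize what this morning.
'what' functions as the direct object of 'summarize'. It moves to the left edge, and the trace sits right after 'summarize':
What should the minister summarize ___ this morning?
'summarize' is word 5.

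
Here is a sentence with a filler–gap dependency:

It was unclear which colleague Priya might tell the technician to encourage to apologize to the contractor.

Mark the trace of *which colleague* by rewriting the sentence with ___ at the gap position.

Before movement: Priya might tell the technician to encourage which colleague to apologize to the contractor.
'which colleague' is the direct object of 'encourage'. The gap is right after 'encourage'.

It was unclear which colleague Priya might tell the technician to encourage ___ to apologize to the contractor.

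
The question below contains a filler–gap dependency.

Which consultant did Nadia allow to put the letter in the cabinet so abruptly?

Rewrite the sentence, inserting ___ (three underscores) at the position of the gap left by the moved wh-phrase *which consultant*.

Pre-movement form: Nadia did allow which consultant to put the letter in the cabinet so abruptly.
'which consultant' is the direct object of 'allow'. The gap is right after 'allow'.

Which consultant did Nadia allow ___ to put the letter in the cabinet so abruptly?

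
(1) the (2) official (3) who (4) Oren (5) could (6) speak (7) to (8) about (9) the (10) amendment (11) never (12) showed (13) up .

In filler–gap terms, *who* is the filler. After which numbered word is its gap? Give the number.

'who' is the object of the preposition 'to'. Fronting leaves a gap immediately after 'to':
The official who Oren could speak to ___ about the amendment never showed up.
'to' is word 7.

7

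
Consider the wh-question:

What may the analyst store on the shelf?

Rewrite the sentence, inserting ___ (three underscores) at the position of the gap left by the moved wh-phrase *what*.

Underlying clause: The analyst may store what on the shelf.
'what' is the direct object of 'store'. The gap is right after 'store'.

What may the analyst store ___ on the shelf?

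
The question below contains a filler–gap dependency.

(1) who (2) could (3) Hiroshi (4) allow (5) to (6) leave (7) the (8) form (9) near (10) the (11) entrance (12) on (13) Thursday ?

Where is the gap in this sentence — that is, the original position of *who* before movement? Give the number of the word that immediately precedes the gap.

4

Pre-movement form: Hiroshi could allow who to leave the form near the entrance on Thursday.
'who' is the direct object of 'allow'. Fronting leaves a gap immediately after 'allow':
Who could Hiroshi allow ___ to leave the form near the entrance on Thursday?
'allow' is word 4.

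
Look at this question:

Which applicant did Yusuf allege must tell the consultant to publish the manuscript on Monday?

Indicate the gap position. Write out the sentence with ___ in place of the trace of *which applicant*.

Which applicant did Yusuf allege ___ must tell the consultant to publish the manuscript on Monday?

Underlying clause: Yusuf did allege which applicant must tell the consultant to publish the manuscript on Monday.
'which applicant' is the subject of the clause embedded under 'allege'. The gap is right after 'allege'.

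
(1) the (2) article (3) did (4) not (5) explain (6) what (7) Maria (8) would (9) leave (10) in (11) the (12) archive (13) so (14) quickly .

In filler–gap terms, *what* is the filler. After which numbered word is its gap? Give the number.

9

Before movement: Maria would leave what in the archive so quickly.
'what' is the direct object of 'leave'. It moves to the left edge, and the trace sits right after 'leave':
The article did not explain what Maria would leave ___ in the archive so quickly.
'leave' is word 9.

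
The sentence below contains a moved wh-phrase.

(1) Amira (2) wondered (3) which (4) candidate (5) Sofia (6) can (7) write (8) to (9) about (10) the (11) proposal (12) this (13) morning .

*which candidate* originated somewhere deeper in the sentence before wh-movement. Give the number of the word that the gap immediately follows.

Before movement: Sofia can write to which candidate about the proposal this morning.
The filler 'which candidate' is interpreted as the object of the preposition 'to'. Fronting leaves a gap immediately after 'to':
Amira wondered which candidate Sofia can write to ___ about the proposal this morning.
'to' is word 8.

8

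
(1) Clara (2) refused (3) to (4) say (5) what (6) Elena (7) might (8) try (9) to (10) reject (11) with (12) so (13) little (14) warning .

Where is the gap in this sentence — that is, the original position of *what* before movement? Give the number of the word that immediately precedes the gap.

Before movement: Elena might try to reject what with so little warning.
'what' is the direct object of 'reject'. Fronting leaves a gap immediately after 'reject':
Clara refused to say what Elena might try to reject ___ with so little warning.
'reject' is word 10.

10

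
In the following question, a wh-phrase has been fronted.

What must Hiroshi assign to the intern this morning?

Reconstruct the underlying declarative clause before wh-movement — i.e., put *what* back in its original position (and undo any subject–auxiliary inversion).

'what' is the direct object of 'assign'. Fronting leaves a gap immediately after 'assign':
What must Hiroshi assign ___ to the intern this morning?

Hiroshi must assign what to the intern this morning.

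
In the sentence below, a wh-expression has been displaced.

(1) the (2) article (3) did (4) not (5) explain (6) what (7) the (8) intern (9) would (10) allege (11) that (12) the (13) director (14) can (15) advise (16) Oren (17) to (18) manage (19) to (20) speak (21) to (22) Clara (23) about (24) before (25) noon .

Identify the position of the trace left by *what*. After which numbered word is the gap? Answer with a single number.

Before movement: The intern would allege that the director can advise Oren to manage to speak to Clara about what before noon.
The filler 'what' is interpreted as the object of the preposition 'about'. Wh-movement fronts it, leaving a gap right after 'about':
The article did not explain what the intern would allege that the director can advise Oren to manage to speak to Clara about ___ before noon.
'about' is word 23.

23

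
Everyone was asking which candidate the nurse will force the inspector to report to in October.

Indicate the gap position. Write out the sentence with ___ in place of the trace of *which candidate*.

Everyone was asking which candidate the nurse will force the inspector to report to ___ in October.

Before movement: The nurse will force the inspector to report to which candidate in October.
'which candidate' functions as the object of the preposition 'to'. The gap is right after 'to'.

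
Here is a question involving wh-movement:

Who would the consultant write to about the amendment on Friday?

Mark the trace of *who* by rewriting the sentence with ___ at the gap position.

Who would the consultant write to ___ about the amendment on Friday?

Before movement: The consultant would write to who about the amendment on Friday.
The filler 'who' is interpreted as the object of the preposition 'to'. The gap is right after 'to'.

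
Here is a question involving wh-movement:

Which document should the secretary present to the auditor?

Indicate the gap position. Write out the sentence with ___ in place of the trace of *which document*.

Underlying clause: The secretary should present which document to the auditor.
The filler 'which document' is interpreted as the direct object of 'present'. The gap is right after 'present'.

Which document should the secretary present ___ to the auditor?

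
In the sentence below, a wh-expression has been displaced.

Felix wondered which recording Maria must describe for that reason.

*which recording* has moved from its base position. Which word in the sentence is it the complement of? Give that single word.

Before movement: Maria must describe which recording for that reason.
'which recording' is the direct object of 'describe'. It moves to the left edge, and the trace sits right after 'describe':
Felix wondered which recording Maria must describe ___ for that reason.

describe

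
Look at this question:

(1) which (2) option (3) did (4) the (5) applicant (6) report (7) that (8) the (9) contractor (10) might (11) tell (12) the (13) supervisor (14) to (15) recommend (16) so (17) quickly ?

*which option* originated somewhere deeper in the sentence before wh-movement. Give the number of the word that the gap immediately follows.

In situ: The applicant did report that the contractor might tell the supervisor to recommend which option so quickly.
The filler 'which option' is interpreted as the direct object of 'recommend'. Wh-movement fronts it, leaving a gap right after 'recommend':
Which option did the applicant report that the contractor might tell the supervisor to recommend ___ so quickly?
'recommend' is word 15.

15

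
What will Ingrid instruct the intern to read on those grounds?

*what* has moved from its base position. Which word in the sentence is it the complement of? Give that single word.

read

Pre-movement form: Ingrid will instruct the intern to read what on those grounds.
The filler 'what' is interpreted as the direct object of 'read'. It moves to the left edge, and the trace sits right after 'read':
What will Ingrid instruct the intern to read ___ on those grounds?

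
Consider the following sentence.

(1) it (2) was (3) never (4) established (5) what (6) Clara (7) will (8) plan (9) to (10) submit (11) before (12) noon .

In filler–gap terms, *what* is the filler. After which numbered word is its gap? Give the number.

10

In situ: Clara will plan to submit what before noon.
'what' functions as the direct object of 'submit'. Fronting leaves a gap immediately after 'submit':
It was never established what Clara will plan to submit ___ before noon.
'submit' is word 10.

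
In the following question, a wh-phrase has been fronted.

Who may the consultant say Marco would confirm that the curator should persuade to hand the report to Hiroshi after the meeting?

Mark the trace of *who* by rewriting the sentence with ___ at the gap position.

Who may the consultant say Marco would confirm that the curator should persuade ___ to hand the report to Hiroshi after the meeting?

Pre-movement form: The consultant may say Marco would confirm that the curator should persuade who to hand the report to Hiroshi after the meeting.
The filler 'who' is interpreted as the direct object of 'persuade'. The gap is right after 'persuade'.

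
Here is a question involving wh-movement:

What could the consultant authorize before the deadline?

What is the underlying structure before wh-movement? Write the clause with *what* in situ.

The consultant could authorize what before the deadline.

The filler 'what' is interpreted as the direct object of 'authorize'. Wh-movement fronts it, leaving a gap right after 'authorize':
What could the consultant authorize ___ before the deadline?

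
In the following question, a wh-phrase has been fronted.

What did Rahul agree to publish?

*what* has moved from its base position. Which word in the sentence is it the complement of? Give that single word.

Underlying clause: Rahul did agree to publish what.
The filler 'what' is interpreted as the direct object of 'publish'. Fronting leaves a gap immediately after 'publish':
What did Rahul agree to publish ___?

publish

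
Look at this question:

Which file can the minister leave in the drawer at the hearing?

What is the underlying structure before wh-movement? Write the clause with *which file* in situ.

'which file' functions as the direct object of 'leave'. Fronting leaves a gap immediately after 'leave':
Which file can the minister leave ___ in the drawer at the hearing?

The minister can leave which file in the drawer at the hearing.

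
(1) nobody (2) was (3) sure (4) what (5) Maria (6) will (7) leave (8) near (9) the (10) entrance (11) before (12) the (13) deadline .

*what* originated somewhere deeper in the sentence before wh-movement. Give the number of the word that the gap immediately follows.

Pre-movement form: Maria will leave what near the entrance before the deadline.
The filler 'what' is interpreted as the direct object of 'leave'. It moves to the left edge, and the trace sits right after 'leave':
Nobody was sure what Maria will leave ___ near the entrance before the deadline.
'leave' is word 7.

7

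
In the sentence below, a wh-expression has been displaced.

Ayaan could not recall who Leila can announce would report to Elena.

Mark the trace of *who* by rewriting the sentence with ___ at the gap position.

Ayaan could not recall who Leila can announce ___ would report to Elena.

Pre-movement form: Leila can announce who would report to Elena.
'who' functions as the subject of the clause embedded under 'announce'. The gap is right after 'announce'.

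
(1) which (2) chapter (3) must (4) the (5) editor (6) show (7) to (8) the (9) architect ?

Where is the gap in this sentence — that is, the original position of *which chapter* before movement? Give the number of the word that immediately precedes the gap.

Underlying clause: The editor must show which chapter to the architect.
'which chapter' is the direct object of 'show'. Wh-movement fronts it, leaving a gap right after 'show':
Which chapter must the editor show ___ to the architect?
'show' is word 6.

6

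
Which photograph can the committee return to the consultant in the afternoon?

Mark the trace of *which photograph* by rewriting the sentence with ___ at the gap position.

Pre-movement form: The committee can return which photograph to the consultant in the afternoon.
The filler 'which photograph' is interpreted as the direct object of 'return'. The gap is right after 'return'.

Which photograph can the committee return ___ to the consultant in the afternoon?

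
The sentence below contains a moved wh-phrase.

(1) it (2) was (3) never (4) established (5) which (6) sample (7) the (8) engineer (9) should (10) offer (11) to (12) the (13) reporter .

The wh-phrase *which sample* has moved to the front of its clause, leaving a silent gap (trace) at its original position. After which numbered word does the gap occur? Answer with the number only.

10

Pre-movement form: The engineer should offer which sample to the reporter.
'which sample' is the direct object of 'offer'. Wh-movement fronts it, leaving a gap right after 'offer':
It was never established which sample the engineer should offer ___ to the reporter.
'offer' is word 10.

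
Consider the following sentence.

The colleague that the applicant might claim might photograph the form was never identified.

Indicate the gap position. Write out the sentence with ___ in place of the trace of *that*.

The filler 'that' is interpreted as the subject of the clause embedded under 'claim'. The gap is right after 'claim'.

The colleague that the applicant might claim ___ might photograph the form was never identified.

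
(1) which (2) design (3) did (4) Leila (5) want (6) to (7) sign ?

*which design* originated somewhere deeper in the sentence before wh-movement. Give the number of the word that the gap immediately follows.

7

Before movement: Leila did want to sign which design.
'which design' is the direct object of 'sign'. Wh-movement fronts it, leaving a gap right after 'sign':
Which design did Leila want to sign ___?
'sign' is word 7.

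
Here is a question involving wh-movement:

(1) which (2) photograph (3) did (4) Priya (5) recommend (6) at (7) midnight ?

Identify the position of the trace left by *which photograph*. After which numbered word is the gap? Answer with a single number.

Pre-movement form: Priya did recommend which photograph at midnight.
'which photograph' functions as the direct object of 'recommend'. Fronting leaves a gap immediately after 'recommend':
Which photograph did Priya recommend ___ at midnight?
'recommend' is word 5.

5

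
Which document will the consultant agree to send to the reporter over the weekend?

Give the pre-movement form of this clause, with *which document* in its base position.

The consultant will agree to send which document to the reporter over the weekend.

'which document' is the direct object of 'send'. Wh-movement fronts it, leaving a gap right after 'send':
Which document will the consultant agree to send ___ to the reporter over the weekend?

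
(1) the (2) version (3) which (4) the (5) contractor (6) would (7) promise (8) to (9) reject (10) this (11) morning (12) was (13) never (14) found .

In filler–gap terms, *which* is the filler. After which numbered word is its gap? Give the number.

9

'which' functions as the direct object of 'reject'. Fronting leaves a gap immediately after 'reject':
The version which the contractor would promise to reject ___ this morning was never found.
'reject' is word 9.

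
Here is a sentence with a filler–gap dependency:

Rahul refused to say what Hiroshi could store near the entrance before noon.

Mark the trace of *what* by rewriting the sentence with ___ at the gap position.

Rahul refused to say what Hiroshi could store ___ near the entrance before noon.

Underlying clause: Hiroshi could store what near the entrance before noon.
'what' is the direct object of 'store'. The gap is right after 'store'.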